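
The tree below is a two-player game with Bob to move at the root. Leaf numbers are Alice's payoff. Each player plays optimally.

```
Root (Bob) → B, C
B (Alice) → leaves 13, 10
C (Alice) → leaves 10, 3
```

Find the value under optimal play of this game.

10

B (Alice): max(13, 10) = 13
C (Alice): max(10, 3) = 10
Root (Bob): min(13, 10) = 10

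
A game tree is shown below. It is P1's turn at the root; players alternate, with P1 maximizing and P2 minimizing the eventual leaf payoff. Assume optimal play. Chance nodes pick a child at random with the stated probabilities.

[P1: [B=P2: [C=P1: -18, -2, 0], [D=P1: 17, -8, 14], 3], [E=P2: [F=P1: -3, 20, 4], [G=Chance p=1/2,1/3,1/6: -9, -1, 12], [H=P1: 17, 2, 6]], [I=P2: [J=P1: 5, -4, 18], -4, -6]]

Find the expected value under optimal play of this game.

0

C (P1): max(-18, -2, 0) = 0
D (P1): max(17, -8, 14) = 17
B (P2): min(0, 17, 3) = 0
F (P1): max(-3, 20, 4) = 20
G (Chance): 1/2·-9 + 1/3·-1 + 1/6·12 = -2.83
H (P1): max(17, 2, 6) = 17
E (P2): min(20, -2.83, 17) = -2.83
J (P1): max(5, -4, 18) = 18
I (P2): min(18, -4, -6) = -6
Root (P1): max(0, -2.83, -6) = 0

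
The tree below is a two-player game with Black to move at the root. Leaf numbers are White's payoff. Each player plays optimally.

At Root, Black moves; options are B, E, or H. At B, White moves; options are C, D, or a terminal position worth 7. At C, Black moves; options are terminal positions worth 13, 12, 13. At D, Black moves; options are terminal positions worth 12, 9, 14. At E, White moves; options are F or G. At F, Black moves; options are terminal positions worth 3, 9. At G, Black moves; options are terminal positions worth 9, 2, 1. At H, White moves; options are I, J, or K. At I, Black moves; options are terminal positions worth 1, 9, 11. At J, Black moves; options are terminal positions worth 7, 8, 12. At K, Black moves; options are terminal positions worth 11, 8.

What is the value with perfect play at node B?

C: min(13, 12, 13) = 12
D: min(12, 9, 14) = 9
B: max(12, 9, 7) = 12

12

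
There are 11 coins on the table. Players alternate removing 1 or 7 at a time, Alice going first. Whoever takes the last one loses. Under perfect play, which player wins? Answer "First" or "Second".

Positions where the player to move wins (W) vs loses (L):
i:   0  1  2  3  4  5  6  7  8  9 10 11
     W  L  W  L  W  L  W  L  W  L  W  L
Position 11 is L, so the second player wins.

Second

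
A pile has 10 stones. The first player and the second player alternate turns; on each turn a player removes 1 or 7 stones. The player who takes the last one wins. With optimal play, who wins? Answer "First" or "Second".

Positions where the player to move wins (W) vs loses (L):
i:   0  1  2  3  4  5  6  7  8  9 10
     L  W  L  W  L  W  L  W  L  W  L
Position 10 is L, so the second player wins.

Second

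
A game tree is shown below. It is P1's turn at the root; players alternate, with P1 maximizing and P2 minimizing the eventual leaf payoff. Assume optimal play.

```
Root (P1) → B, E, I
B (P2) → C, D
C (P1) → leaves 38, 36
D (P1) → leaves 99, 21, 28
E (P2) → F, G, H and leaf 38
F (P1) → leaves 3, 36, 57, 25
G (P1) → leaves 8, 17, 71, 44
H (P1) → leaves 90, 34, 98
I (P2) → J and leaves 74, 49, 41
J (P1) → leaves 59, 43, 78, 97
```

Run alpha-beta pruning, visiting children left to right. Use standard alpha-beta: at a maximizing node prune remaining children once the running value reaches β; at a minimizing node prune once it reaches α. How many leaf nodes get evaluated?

C [α=-∞,β=+∞]: v=38
D [α=-∞,β=38]: v=99 after child 1 ≥ β → β-cutoff, skip 2
B [α=-∞,β=+∞]: v=38
F [α=38,β=+∞]: v=57
G [α=38,β=57]: v=71 after child 3 ≥ β → β-cutoff, skip 1
H [α=38,β=57]: v=90 after child 1 ≥ β → β-cutoff, skip 2
E [α=38,β=+∞]: v=38
J [α=38,β=+∞]: v=97
I [α=38,β=+∞]: v=41
Root [α=-∞,β=+∞]: v=41
Leaves evaluated: 19 of 24.

19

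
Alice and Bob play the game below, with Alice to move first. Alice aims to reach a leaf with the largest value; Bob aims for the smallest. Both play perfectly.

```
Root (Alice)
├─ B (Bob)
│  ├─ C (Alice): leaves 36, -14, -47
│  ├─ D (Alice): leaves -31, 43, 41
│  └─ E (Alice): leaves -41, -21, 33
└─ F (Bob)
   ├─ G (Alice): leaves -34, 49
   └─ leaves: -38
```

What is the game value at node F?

-38

G: max(-34, 49) = 49
F: min(49, -38) = -38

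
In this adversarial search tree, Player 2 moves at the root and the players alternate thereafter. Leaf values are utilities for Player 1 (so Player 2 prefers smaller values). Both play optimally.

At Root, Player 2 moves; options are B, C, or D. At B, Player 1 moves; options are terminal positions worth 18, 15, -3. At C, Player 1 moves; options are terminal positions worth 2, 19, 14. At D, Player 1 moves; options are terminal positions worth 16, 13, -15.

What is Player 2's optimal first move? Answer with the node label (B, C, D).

B (Player 1): max(18, 15, -3) = 18
C (Player 1): max(2, 19, 14) = 19
D (Player 1): max(16, 13, -15) = 16
Root (Player 2): min(18, 19, 16) = 16
Player 2 picks the child with the lowest value: D (value 16).

D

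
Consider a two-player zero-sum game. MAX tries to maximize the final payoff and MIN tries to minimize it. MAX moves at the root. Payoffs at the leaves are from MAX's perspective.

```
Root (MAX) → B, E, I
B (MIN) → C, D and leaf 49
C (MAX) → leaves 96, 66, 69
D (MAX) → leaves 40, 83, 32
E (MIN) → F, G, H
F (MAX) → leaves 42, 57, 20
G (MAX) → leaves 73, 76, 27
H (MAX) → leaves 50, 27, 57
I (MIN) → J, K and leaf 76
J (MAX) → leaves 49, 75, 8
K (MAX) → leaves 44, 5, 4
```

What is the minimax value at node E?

57

F: max(42, 57, 20) = 57
G: max(73, 76, 27) = 76
H: max(50, 27, 57) = 57
E: min(57, 76, 57) = 57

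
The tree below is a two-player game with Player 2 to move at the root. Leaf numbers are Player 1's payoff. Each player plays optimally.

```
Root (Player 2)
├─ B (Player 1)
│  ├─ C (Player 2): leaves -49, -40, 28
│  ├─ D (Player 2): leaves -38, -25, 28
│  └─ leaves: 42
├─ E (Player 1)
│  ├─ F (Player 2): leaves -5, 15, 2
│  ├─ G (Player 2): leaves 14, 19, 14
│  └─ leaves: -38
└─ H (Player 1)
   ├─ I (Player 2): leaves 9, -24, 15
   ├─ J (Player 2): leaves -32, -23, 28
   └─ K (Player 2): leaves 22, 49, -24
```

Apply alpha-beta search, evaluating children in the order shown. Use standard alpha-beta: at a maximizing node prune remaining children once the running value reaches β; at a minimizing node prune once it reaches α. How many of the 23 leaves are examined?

C [α=-∞,β=+∞]: v=-49
D [α=-49,β=+∞]: v=-38
B [α=-∞,β=+∞]: v=42
F [α=-∞,β=42]: v=-5
G [α=-5,β=42]: v=14
E [α=-∞,β=42]: v=14
I [α=-∞,β=14]: v=-24
J [α=-24,β=14]: v=-32 after child 1 ≤ α → α-cutoff, skip 2
K [α=-24,β=14]: v=-24
H [α=-∞,β=14]: v=-24
Root [α=-∞,β=+∞]: v=-24
Leaves evaluated: 21 of 23.

21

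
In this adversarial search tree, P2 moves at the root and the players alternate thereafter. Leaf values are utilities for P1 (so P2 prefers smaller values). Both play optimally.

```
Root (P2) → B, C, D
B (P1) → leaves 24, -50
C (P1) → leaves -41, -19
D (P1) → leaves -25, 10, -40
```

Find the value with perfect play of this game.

-19

B (P1): max(24, -50) = 24
C (P1): max(-41, -19) = -19
D (P1): max(-25, 10, -40) = 10
Root (P2): min(24, -19, 10) = -19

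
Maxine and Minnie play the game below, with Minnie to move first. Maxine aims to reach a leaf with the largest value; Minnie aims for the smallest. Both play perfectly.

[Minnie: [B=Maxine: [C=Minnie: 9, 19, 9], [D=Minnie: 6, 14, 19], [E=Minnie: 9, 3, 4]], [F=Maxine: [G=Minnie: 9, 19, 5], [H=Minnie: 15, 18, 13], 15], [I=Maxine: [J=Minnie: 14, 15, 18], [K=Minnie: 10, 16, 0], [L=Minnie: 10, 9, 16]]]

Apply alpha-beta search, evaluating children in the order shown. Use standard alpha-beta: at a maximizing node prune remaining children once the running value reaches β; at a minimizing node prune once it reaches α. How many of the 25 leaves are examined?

14

C [α=-∞,β=+∞]: v=9
D [α=9,β=+∞]: v=6 after child 1 ≤ α → α-cutoff, skip 2
E [α=9,β=+∞]: v=9 after child 1 ≤ α → α-cutoff, skip 2
B [α=-∞,β=+∞]: v=9
G [α=-∞,β=9]: v=5
H [α=5,β=9]: v=13
F [α=-∞,β=9]: v=13 after child 2 ≥ β → β-cutoff, skip 1
J [α=-∞,β=9]: v=14
I [α=-∞,β=9]: v=14 after child 1 ≥ β → β-cutoff, skip 2
Root [α=-∞,β=+∞]: v=9
Leaves evaluated: 14 of 25.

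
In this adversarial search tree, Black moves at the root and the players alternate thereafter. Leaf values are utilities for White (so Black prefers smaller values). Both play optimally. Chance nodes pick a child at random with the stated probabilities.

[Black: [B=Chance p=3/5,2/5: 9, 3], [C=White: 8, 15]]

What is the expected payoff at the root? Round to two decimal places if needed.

B (Chance): 3/5·9 + 2/5·3 = 6.6
C (White): max(8, 15) = 15
Root (Black): min(6.6, 15) = 6.6

6.6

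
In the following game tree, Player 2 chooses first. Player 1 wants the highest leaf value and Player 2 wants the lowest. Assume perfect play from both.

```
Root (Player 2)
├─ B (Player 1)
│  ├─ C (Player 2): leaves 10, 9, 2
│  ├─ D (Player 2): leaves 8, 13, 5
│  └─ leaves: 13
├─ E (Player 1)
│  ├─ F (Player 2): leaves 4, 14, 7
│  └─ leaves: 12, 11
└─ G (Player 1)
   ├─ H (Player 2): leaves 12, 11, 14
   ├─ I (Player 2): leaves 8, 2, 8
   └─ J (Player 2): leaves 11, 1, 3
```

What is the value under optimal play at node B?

C: min(10, 9, 2) = 2
D: min(8, 13, 5) = 5
B: max(2, 5, 13) = 13

13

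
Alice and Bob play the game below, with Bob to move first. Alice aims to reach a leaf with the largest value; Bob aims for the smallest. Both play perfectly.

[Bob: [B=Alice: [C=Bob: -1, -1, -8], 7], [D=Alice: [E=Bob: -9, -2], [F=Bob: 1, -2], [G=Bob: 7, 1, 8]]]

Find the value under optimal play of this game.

C (Bob): min(-1, -1, -8) = -8
B (Alice): max(-8, 7) = 7
E (Bob): min(-9, -2) = -9
F (Bob): min(1, -2) = -2
G (Bob): min(7, 1, 8) = 1
D (Alice): max(-9, -2, 1) = 1
Root (Bob): min(7, 1) = 1

1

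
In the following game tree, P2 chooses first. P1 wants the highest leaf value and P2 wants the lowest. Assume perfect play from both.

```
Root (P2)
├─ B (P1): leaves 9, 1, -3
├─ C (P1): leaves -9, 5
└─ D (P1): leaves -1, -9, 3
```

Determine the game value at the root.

3

B (P1): max(9, 1, -3) = 9
C (P1): max(-9, 5) = 5
D (P1): max(-1, -9, 3) = 3
Root (P2): min(9, 5, 3) = 3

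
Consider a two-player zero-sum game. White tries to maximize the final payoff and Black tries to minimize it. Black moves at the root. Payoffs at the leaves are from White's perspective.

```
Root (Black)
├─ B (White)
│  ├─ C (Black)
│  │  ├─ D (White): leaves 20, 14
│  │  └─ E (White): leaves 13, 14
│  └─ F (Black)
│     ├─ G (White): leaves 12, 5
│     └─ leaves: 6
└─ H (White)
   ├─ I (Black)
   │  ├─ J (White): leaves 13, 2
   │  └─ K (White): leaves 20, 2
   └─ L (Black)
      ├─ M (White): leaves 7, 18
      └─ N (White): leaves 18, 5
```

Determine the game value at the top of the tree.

D (White): max(20, 14) = 20
E (White): max(13, 14) = 14
C (Black): min(20, 14) = 14
G (White): max(12, 5) = 12
F (Black): min(12, 6) = 6
B (White): max(14, 6) = 14
J (White): max(13, 2) = 13
K (White): max(20, 2) = 20
I (Black): min(13, 20) = 13
M (White): max(7, 18) = 18
N (White): max(18, 5) = 18
L (Black): min(18, 18) = 18
H (White): max(13, 18) = 18
Root (Black): min(14, 18) = 14

14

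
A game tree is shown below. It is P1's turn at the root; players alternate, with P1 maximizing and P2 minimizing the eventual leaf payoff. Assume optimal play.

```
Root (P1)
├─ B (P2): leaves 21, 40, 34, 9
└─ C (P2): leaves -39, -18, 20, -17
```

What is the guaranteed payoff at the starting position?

9

B (P2): min(21, 40, 34, 9) = 9
C (P2): min(-39, -18, 20, -17) = -39
Root (P1): max(9, -39) = 9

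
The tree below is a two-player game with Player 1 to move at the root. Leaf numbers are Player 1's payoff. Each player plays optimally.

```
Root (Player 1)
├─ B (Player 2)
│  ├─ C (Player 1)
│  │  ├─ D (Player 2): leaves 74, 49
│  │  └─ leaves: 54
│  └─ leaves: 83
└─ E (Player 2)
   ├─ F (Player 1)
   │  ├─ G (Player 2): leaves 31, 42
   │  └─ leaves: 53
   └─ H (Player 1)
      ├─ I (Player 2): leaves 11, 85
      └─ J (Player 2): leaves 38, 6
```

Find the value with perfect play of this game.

D (Player 2): min(74, 49) = 49
C (Player 1): max(49, 54) = 54
B (Player 2): min(54, 83) = 54
G (Player 2): min(31, 42) = 31
F (Player 1): max(31, 53) = 53
I (Player 2): min(11, 85) = 11
J (Player 2): min(38, 6) = 6
H (Player 1): max(11, 6) = 11
E (Player 2): min(53, 11) = 11
Root (Player 1): max(54, 11) = 54

54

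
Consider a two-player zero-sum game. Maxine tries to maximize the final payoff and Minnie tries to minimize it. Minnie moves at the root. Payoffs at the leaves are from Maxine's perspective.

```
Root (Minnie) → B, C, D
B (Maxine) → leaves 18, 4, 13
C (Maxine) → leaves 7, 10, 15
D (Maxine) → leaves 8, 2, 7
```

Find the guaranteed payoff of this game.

B (Maxine): max(18, 4, 13) = 18
C (Maxine): max(7, 10, 15) = 15
D (Maxine): max(8, 2, 7) = 8
Root (Minnie): min(18, 15, 8) = 8

8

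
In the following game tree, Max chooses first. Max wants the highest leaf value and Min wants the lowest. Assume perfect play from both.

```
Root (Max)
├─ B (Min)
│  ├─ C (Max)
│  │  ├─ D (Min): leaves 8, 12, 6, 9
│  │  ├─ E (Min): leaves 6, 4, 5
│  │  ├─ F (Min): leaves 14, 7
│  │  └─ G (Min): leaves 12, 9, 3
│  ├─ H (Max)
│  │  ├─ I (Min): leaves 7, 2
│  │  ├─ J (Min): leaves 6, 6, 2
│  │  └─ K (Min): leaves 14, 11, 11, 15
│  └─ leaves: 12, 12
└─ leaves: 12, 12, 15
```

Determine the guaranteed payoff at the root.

15

D (Min): min(8, 12, 6, 9) = 6
E (Min): min(6, 4, 5) = 4
F (Min): min(14, 7) = 7
G (Min): min(12, 9, 3) = 3
C (Max): max(6, 4, 7, 3) = 7
I (Min): min(7, 2) = 2
J (Min): min(6, 6, 2) = 2
K (Min): min(14, 11, 11, 15) = 11
H (Max): max(2, 2, 11) = 11
B (Min): min(7, 11, 12, 12) = 7
Root (Max): max(7, 12, 12, 15) = 15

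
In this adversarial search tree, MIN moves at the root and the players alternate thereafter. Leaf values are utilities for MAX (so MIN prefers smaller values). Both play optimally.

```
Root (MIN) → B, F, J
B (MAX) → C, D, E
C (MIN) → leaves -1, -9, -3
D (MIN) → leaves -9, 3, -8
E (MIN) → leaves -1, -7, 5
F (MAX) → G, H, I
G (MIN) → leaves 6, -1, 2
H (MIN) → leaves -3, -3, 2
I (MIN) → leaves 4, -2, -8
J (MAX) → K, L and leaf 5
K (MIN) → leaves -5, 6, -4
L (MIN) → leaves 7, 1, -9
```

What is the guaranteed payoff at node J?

K: min(-5, 6, -4) = -5
L: min(7, 1, -9) = -9
J: max(-5, -9, 5) = 5

5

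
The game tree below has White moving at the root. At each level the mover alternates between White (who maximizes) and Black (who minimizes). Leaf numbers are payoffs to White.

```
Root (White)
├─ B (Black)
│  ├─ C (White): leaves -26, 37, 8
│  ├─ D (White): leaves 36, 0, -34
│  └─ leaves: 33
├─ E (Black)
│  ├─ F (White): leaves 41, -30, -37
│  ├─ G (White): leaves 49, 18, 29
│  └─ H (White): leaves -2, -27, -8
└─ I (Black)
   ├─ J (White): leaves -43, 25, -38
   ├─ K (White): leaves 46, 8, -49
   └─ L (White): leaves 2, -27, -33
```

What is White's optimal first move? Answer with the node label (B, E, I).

B

C (White): max(-26, 37, 8) = 37
D (White): max(36, 0, -34) = 36
B (Black): min(37, 36, 33) = 33
F (White): max(41, -30, -37) = 41
G (White): max(49, 18, 29) = 49
H (White): max(-2, -27, -8) = -2
E (Black): min(41, 49, -2) = -2
J (White): max(-43, 25, -38) = 25
K (White): max(46, 8, -49) = 46
L (White): max(2, -27, -33) = 2
I (Black): min(25, 46, 2) = 2
Root (White): max(33, -2, 2) = 33
White picks the child with the highest value: B (value 33).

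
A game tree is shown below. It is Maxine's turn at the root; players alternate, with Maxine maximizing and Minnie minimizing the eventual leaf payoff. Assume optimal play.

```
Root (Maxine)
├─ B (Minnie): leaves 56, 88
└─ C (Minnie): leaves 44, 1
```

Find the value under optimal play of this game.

B (Minnie): min(56, 88) = 56
C (Minnie): min(44, 1) = 1
Root (Maxine): max(56, 1) = 56

56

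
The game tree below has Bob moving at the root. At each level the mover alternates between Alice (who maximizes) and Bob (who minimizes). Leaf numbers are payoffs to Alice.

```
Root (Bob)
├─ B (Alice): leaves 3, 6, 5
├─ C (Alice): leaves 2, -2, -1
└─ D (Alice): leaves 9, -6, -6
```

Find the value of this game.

B (Alice): max(3, 6, 5) = 6
C (Alice): max(2, -2, -1) = 2
D (Alice): max(9, -6, -6) = 9
Root (Bob): min(6, 2, 9) = 2

2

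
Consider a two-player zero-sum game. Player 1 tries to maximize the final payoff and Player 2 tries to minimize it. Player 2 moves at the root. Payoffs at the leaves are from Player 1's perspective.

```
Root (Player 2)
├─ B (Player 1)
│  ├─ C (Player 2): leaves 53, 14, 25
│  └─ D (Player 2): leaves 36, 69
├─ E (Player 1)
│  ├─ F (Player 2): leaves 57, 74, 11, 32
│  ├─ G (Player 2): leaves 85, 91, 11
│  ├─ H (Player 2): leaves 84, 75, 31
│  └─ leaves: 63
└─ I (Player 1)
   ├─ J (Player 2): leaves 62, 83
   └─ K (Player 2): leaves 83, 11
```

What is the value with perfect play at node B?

C: min(53, 14, 25) = 14
D: min(36, 69) = 36
B: max(14, 36) = 36

36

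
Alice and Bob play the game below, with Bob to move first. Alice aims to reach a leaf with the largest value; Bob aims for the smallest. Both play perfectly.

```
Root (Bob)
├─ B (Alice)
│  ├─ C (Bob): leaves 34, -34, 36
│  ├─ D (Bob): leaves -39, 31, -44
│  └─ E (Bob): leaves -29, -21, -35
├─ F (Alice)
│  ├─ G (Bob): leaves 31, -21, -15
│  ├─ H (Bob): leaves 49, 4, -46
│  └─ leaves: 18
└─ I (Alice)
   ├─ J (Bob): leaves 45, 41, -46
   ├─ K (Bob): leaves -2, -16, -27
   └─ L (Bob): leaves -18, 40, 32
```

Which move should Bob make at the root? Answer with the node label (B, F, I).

C (Bob): min(34, -34, 36) = -34
D (Bob): min(-39, 31, -44) = -44
E (Bob): min(-29, -21, -35) = -35
B (Alice): max(-34, -44, -35) = -34
G (Bob): min(31, -21, -15) = -21
H (Bob): min(49, 4, -46) = -46
F (Alice): max(-21, -46, 18) = 18
J (Bob): min(45, 41, -46) = -46
K (Bob): min(-2, -16, -27) = -27
L (Bob): min(-18, 40, 32) = -18
I (Alice): max(-46, -27, -18) = -18
Root (Bob): min(-34, 18, -18) = -34
Bob picks the child with the lowest value: B (value -34).

B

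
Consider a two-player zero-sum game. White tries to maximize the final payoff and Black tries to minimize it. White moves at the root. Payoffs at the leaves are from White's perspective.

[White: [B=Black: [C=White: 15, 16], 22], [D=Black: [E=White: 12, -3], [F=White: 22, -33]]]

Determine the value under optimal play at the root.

16

C (White): max(15, 16) = 16
B (Black): min(16, 22) = 16
E (White): max(12, -3) = 12
F (White): max(22, -33) = 22
D (Black): min(12, 22) = 12
Root (White): max(16, 12) = 16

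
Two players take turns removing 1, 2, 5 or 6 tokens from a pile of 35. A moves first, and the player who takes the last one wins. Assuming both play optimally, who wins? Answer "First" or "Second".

Second

Mark each pile size as W (mover wins) or L (mover loses):
i:   0  1  2  3  4  5  6  7  8  9 10 11 12 13 14 15 16 17 18 19 20 21 22 23 24 25 26 27 28 29 30 31 32 33 34 35
     L  W  W  L  W  W  W  L  W  W  L  W  W  W  L  W  W  L  W  W  W  L  W  W  L  W  W  W  L  W  W  L  W  W  W  L
Position 35 is L, so the second player wins.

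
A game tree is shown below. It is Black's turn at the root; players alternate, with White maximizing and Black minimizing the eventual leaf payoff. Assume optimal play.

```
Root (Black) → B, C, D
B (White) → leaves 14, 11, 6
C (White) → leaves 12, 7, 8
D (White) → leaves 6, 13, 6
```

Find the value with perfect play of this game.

12

B (White): max(14, 11, 6) = 14
C (White): max(12, 7, 8) = 12
D (White): max(6, 13, 6) = 13
Root (Black): min(14, 12, 13) = 12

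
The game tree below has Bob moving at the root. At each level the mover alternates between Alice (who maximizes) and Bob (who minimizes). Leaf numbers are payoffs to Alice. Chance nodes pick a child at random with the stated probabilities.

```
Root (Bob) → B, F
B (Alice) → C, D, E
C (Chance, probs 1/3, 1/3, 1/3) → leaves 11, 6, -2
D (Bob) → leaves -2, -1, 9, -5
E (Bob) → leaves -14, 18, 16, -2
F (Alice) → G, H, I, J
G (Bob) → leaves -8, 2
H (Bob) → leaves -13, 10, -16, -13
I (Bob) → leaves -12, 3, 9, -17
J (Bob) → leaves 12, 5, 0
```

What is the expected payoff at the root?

0

C (Chance): 1/3·11 + 1/3·6 + 1/3·-2 = 5
D (Bob): min(-2, -1, 9, -5) = -5
E (Bob): min(-14, 18, 16, -2) = -14
B (Alice): max(5, -5, -14) = 5
G (Bob): min(-8, 2) = -8
H (Bob): min(-13, 10, -16, -13) = -16
I (Bob): min(-12, 3, 9, -17) = -17
J (Bob): min(12, 5, 0) = 0
F (Alice): max(-8, -16, -17, 0) = 0
Root (Bob): min(5, 0) = 0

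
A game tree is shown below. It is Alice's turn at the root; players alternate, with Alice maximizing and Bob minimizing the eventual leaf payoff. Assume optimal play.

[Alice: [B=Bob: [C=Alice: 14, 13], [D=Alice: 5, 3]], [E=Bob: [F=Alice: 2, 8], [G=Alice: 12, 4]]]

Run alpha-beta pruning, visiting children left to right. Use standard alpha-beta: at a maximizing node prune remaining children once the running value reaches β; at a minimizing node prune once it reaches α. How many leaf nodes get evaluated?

C [α=-∞,β=+∞]: v=14
D [α=-∞,β=14]: v=5
B [α=-∞,β=+∞]: v=5
F [α=5,β=+∞]: v=8
G [α=5,β=8]: v=12 after child 1 ≥ β → β-cutoff, skip 1
E [α=5,β=+∞]: v=8
Root [α=-∞,β=+∞]: v=8
Leaves evaluated: 7 of 8.

7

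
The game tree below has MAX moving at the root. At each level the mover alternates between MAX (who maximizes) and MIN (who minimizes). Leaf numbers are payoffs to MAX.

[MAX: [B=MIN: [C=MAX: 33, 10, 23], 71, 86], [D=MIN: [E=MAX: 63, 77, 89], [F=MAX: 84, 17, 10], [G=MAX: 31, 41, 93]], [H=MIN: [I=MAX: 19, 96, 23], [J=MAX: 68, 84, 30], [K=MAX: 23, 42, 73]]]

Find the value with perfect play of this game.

84

C (MAX): max(33, 10, 23) = 33
B (MIN): min(33, 71, 86) = 33
E (MAX): max(63, 77, 89) = 89
F (MAX): max(84, 17, 10) = 84
G (MAX): max(31, 41, 93) = 93
D (MIN): min(89, 84, 93) = 84
I (MAX): max(19, 96, 23) = 96
J (MAX): max(68, 84, 30) = 84
K (MAX): max(23, 42, 73) = 73
H (MIN): min(96, 84, 73) = 73
Root (MAX): max(33, 84, 73) = 84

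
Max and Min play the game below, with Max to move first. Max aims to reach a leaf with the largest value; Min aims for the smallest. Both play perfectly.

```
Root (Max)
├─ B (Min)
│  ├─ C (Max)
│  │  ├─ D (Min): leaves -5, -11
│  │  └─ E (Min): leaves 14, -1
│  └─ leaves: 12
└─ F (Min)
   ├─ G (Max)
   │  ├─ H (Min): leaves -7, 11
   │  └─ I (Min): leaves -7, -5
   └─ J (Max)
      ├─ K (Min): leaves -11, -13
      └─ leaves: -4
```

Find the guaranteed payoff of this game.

-1

D (Min): min(-5, -11) = -11
E (Min): min(14, -1) = -1
C (Max): max(-11, -1) = -1
B (Min): min(-1, 12) = -1
H (Min): min(-7, 11) = -7
I (Min): min(-7, -5) = -7
G (Max): max(-7, -7) = -7
K (Min): min(-11, -13) = -13
J (Max): max(-13, -4) = -4
F (Min): min(-7, -4) = -7
Root (Max): max(-1, -7) = -1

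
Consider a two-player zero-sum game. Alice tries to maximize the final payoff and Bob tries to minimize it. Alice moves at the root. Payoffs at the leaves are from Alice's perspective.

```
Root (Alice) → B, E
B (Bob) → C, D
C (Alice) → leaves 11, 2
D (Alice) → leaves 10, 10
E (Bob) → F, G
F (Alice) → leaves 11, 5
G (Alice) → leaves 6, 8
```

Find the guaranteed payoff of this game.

10

C (Alice): max(11, 2) = 11
D (Alice): max(10, 10) = 10
B (Bob): min(11, 10) = 10
F (Alice): max(11, 5) = 11
G (Alice): max(6, 8) = 8
E (Bob): min(11, 8) = 8
Root (Alice): max(10, 8) = 10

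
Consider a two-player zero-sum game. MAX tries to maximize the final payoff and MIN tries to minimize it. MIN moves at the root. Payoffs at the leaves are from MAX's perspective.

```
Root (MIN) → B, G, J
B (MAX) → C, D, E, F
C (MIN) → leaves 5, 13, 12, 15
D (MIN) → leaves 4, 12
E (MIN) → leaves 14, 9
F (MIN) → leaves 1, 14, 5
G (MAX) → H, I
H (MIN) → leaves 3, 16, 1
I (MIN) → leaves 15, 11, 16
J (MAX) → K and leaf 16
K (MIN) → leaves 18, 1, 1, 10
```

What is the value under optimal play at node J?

16

K: min(18, 1, 1, 10) = 1
J: max(1, 16) = 16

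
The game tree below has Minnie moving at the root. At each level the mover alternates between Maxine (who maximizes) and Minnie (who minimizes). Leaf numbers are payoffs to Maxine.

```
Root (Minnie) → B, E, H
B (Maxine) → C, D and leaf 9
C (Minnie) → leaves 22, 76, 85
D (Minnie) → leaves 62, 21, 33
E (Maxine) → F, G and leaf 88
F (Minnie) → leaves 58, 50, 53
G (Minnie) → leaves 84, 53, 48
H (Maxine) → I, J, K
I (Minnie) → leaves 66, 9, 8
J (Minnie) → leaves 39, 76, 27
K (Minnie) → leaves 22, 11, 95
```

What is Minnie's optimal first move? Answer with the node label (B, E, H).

C (Minnie): min(22, 76, 85) = 22
D (Minnie): min(62, 21, 33) = 21
B (Maxine): max(22, 21, 9) = 22
F (Minnie): min(58, 50, 53) = 50
G (Minnie): min(84, 53, 48) = 48
E (Maxine): max(50, 48, 88) = 88
I (Minnie): min(66, 9, 8) = 8
J (Minnie): min(39, 76, 27) = 27
K (Minnie): min(22, 11, 95) = 11
H (Maxine): max(8, 27, 11) = 27
Root (Minnie): min(22, 88, 27) = 22
Minnie picks the child with the lowest value: B (value 22).

B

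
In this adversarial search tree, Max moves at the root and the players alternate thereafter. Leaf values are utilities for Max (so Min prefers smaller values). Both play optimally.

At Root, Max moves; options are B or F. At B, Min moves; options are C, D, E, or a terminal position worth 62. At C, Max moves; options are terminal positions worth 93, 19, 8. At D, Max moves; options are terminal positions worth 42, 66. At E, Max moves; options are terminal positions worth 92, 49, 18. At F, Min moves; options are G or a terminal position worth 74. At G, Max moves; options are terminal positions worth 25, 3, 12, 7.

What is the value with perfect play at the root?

C (Max): max(93, 19, 8) = 93
D (Max): max(42, 66) = 66
E (Max): max(92, 49, 18) = 92
B (Min): min(93, 66, 92, 62) = 62
G (Max): max(25, 3, 12, 7) = 25
F (Min): min(25, 74) = 25
Root (Max): max(62, 25) = 62

62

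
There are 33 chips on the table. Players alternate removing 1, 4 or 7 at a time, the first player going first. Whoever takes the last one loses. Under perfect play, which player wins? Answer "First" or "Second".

Second

i:   0  1  2  3  4  5  6  7  8  9 10 11 12 13 14 15 16 17 18 19 20 21 22 23 24 25 26 27 28 29 30 31 32 33
     W  L  W  L  W  W  L  W  W  L  W  L  W  W  L  W  W  L  W  L  W  W  L  W  W  L  W  L  W  W  L  W  W  L
Position 33 is L, so the second player wins.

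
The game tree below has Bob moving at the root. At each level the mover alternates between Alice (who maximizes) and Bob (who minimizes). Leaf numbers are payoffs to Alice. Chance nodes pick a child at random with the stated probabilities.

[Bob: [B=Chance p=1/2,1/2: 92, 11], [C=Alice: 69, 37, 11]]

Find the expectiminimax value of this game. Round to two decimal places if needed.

B (Chance): 1/2·92 + 1/2·11 = 51.5
C (Alice): max(69, 37, 11) = 69
Root (Bob): min(51.5, 69) = 51.5

51.5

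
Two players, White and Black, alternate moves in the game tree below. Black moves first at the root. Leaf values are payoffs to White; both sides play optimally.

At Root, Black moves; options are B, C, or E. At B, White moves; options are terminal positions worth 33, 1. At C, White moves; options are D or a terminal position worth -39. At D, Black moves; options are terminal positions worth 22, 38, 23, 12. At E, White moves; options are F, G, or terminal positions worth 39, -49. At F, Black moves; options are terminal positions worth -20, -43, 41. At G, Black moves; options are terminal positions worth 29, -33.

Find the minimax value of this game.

B (White): max(33, 1) = 33
D (Black): min(22, 38, 23, 12) = 12
C (White): max(12, -39) = 12
F (Black): min(-20, -43, 41) = -43
G (Black): min(29, -33) = -33
E (White): max(-43, -33, 39, -49) = 39
Root (Black): min(33, 12, 39) = 12

12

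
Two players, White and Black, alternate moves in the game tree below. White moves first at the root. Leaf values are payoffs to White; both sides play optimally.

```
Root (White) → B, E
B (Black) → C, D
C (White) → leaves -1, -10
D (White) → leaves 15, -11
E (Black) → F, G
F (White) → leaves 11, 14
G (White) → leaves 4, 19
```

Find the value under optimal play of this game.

C (White): max(-1, -10) = -1
D (White): max(15, -11) = 15
B (Black): min(-1, 15) = -1
F (White): max(11, 14) = 14
G (White): max(4, 19) = 19
E (Black): min(14, 19) = 14
Root (White): max(-1, 14) = 14

14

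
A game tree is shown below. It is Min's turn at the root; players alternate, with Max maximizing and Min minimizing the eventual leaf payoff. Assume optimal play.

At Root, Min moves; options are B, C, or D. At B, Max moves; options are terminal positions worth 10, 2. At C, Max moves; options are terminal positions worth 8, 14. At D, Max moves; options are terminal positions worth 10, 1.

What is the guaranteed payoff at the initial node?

10

B (Max): max(10, 2) = 10
C (Max): max(8, 14) = 14
D (Max): max(10, 1) = 10
Root (Min): min(10, 14, 10) = 10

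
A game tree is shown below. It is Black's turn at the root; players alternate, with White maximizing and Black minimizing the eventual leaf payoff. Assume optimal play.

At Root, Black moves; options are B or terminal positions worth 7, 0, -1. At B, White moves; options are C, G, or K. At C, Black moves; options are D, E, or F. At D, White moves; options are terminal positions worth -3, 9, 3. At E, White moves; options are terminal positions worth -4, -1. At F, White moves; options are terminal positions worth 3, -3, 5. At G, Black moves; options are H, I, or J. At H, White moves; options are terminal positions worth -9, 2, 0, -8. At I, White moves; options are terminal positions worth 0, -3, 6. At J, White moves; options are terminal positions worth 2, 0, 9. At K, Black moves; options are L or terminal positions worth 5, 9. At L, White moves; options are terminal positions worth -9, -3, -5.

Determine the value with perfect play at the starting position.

D (White): max(-3, 9, 3) = 9
E (White): max(-4, -1) = -1
F (White): max(3, -3, 5) = 5
C (Black): min(9, -1, 5) = -1
H (White): max(-9, 2, 0, -8) = 2
I (White): max(0, -3, 6) = 6
J (White): max(2, 0, 9) = 9
G (Black): min(2, 6, 9) = 2
L (White): max(-9, -3, -5) = -3
K (Black): min(-3, 5, 9) = -3
B (White): max(-1, 2, -3) = 2
Root (Black): min(2, 7, 0, -1) = -1

-1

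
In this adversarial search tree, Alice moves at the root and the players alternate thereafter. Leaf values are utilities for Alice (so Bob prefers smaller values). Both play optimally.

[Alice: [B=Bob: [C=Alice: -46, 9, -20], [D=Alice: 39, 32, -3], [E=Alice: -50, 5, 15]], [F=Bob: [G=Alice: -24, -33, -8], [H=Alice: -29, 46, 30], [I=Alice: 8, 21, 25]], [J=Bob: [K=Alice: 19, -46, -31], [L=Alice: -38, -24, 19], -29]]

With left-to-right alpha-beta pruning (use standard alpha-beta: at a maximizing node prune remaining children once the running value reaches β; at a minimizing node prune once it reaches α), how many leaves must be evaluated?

17

C [α=-∞,β=+∞]: v=9
D [α=-∞,β=9]: v=39 after child 1 ≥ β → β-cutoff, skip 2
E [α=-∞,β=9]: v=15
B [α=-∞,β=+∞]: v=9
G [α=9,β=+∞]: v=-8
F [α=9,β=+∞]: v=-8 after child 1 ≤ α → α-cutoff, skip 2
K [α=9,β=+∞]: v=19
L [α=9,β=19]: v=19
J [α=9,β=+∞]: v=-29
Root [α=-∞,β=+∞]: v=9
Leaves evaluated: 17 of 25.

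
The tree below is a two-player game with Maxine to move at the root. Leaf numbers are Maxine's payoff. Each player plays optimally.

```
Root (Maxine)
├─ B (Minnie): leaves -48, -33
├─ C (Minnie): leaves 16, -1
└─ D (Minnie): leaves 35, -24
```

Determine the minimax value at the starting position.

-1

B (Minnie): min(-48, -33) = -48
C (Minnie): min(16, -1) = -1
D (Minnie): min(35, -24) = -24
Root (Maxine): max(-48, -1, -24) = -1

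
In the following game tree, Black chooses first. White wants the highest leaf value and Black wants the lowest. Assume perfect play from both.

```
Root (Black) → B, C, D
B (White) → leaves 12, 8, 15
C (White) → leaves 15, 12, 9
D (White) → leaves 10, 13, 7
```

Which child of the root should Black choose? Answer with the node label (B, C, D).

B (White): max(12, 8, 15) = 15
C (White): max(15, 12, 9) = 15
D (White): max(10, 13, 7) = 13
Root (Black): min(15, 15, 13) = 13
Black picks the child with the lowest value: D (value 13).

D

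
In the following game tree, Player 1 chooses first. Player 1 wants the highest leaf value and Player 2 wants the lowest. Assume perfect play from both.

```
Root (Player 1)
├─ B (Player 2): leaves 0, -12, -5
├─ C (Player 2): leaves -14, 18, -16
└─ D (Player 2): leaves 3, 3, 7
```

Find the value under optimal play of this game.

B (Player 2): min(0, -12, -5) = -12
C (Player 2): min(-14, 18, -16) = -16
D (Player 2): min(3, 3, 7) = 3
Root (Player 1): max(-12, -16, 3) = 3

3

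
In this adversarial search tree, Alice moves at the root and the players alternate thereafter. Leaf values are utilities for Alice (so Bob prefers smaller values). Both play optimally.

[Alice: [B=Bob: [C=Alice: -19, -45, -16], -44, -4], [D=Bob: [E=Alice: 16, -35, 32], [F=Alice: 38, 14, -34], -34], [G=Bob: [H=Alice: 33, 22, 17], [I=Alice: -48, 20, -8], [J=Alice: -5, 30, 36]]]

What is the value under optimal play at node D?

-34

E: max(16, -35, 32) = 32
F: max(38, 14, -34) = 38
D: min(32, 38, -34) = -34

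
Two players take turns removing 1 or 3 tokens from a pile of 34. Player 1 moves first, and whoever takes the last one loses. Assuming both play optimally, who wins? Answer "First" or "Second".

Compute winning (W) and losing (L) positions by backward induction:
i:   0  1  2  3  4  5  6  7  8  9 10 11 12 13 14 15 16 17 18 19 20 21 22 23 24 25 26 27 28 29 30 31 32 33 34
     W  L  W  L  W  L  W  L  W  L  W  L  W  L  W  L  W  L  W  L  W  L  W  L  W  L  W  L  W  L  W  L  W  L  W
Position 34 is W, so the first player wins.

First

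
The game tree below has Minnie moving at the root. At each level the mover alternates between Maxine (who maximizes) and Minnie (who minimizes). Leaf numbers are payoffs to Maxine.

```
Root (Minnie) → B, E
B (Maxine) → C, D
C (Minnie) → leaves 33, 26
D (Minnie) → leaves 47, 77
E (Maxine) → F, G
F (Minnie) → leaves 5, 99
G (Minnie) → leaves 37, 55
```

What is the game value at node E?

37

F: min(5, 99) = 5
G: min(37, 55) = 37
E: max(5, 37) = 37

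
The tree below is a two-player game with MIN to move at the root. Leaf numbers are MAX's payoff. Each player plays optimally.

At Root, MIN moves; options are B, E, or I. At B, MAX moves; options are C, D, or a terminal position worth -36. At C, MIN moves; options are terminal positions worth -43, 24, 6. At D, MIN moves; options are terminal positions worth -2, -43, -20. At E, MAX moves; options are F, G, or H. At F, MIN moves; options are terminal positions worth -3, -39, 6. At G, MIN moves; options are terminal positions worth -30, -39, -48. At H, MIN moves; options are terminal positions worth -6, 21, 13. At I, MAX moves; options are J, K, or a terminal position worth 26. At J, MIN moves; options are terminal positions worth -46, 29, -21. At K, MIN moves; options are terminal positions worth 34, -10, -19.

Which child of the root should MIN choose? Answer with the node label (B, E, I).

C (MIN): min(-43, 24, 6) = -43
D (MIN): min(-2, -43, -20) = -43
B (MAX): max(-43, -43, -36) = -36
F (MIN): min(-3, -39, 6) = -39
G (MIN): min(-30, -39, -48) = -48
H (MIN): min(-6, 21, 13) = -6
E (MAX): max(-39, -48, -6) = -6
J (MIN): min(-46, 29, -21) = -46
K (MIN): min(34, -10, -19) = -19
I (MAX): max(-46, -19, 26) = 26
Root (MIN): min(-36, -6, 26) = -36
MIN picks the child with the lowest value: B (value -36).

B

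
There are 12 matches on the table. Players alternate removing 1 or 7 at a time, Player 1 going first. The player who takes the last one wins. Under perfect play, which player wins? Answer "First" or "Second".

Second

W/L table (W = player to move can force a win):
i:   0  1  2  3  4  5  6  7  8  9 10 11 12
     L  W  L  W  L  W  L  W  L  W  L  W  L
Position 12 is L, so the second player wins.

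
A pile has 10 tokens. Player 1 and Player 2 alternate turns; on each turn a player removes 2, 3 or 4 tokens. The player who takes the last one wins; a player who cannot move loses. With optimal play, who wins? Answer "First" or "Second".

First

Mark each pile size as W (mover wins) or L (mover loses):
i:   0  1  2  3  4  5  6  7  8  9 10
     L  L  W  W  W  W  L  L  W  W  W
Position 10 is W, so the first player wins.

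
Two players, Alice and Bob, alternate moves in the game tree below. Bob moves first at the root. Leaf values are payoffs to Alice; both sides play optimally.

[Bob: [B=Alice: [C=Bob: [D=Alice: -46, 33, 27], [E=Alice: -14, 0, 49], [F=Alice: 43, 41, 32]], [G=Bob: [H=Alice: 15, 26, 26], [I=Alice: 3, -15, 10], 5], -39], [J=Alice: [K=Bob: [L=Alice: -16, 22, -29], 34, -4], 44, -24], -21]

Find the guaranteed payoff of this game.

D (Alice): max(-46, 33, 27) = 33
E (Alice): max(-14, 0, 49) = 49
F (Alice): max(43, 41, 32) = 43
C (Bob): min(33, 49, 43) = 33
H (Alice): max(15, 26, 26) = 26
I (Alice): max(3, -15, 10) = 10
G (Bob): min(26, 10, 5) = 5
B (Alice): max(33, 5, -39) = 33
L (Alice): max(-16, 22, -29) = 22
K (Bob): min(22, 34, -4) = -4
J (Alice): max(-4, 44, -24) = 44
Root (Bob): min(33, 44, -21) = -21

-21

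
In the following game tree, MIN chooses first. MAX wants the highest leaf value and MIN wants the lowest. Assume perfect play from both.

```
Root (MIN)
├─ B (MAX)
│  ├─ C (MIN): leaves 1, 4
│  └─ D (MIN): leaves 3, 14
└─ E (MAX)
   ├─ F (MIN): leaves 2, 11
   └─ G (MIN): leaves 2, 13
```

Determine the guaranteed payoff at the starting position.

C (MIN): min(1, 4) = 1
D (MIN): min(3, 14) = 3
B (MAX): max(1, 3) = 3
F (MIN): min(2, 11) = 2
G (MIN): min(2, 13) = 2
E (MAX): max(2, 2) = 2
Root (MIN): min(3, 2) = 2

2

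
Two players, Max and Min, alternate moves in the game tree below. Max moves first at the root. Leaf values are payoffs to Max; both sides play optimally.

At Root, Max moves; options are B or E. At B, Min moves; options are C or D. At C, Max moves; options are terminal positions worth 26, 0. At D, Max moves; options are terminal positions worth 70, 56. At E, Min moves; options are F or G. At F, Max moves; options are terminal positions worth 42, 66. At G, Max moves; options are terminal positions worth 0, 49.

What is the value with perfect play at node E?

49

F: max(42, 66) = 66
G: max(0, 49) = 49
E: min(66, 49) = 49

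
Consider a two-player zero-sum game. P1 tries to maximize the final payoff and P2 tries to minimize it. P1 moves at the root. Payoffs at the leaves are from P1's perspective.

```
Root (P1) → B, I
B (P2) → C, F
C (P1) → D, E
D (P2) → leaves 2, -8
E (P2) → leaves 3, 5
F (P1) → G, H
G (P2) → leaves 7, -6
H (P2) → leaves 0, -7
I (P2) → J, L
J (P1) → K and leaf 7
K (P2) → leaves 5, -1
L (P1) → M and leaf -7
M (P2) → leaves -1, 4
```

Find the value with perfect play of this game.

D (P2): min(2, -8) = -8
E (P2): min(3, 5) = 3
C (P1): max(-8, 3) = 3
G (P2): min(7, -6) = -6
H (P2): min(0, -7) = -7
F (P1): max(-6, -7) = -6
B (P2): min(3, -6) = -6
K (P2): min(5, -1) = -1
J (P1): max(-1, 7) = 7
M (P2): min(-1, 4) = -1
L (P1): max(-1, -7) = -1
I (P2): min(7, -1) = -1
Root (P1): max(-6, -1) = -1

-1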